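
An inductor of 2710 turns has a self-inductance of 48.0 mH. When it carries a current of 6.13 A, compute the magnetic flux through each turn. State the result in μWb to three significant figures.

Φ_B ≈ 109 μWb

From L = NΦ_B/I, the flux per turn is Φ_B = LI/N.
Φ_B = (4.800×10^-2 H)(6.13 A)/2710 = 1.086×10^-4 Wb.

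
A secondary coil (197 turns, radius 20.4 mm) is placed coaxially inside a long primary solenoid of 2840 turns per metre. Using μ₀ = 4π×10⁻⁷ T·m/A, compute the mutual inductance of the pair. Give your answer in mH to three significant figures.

M ≈ 0.919 mH

The outer solenoid produces a uniform field B₁ = μ₀n₁I₁ across the inner coil,
so the flux linkage is N₂Φ = N₂B₁A₂ = μ₀n₁N₂A₂·I₁, giving M = μ₀n₁N₂A₂.
A₂ = πr² = π(2.040×10^-2 m)² = 1.307×10^-3 m².
M = (4π×10⁻⁷)(2840)(197)(1.307×10^-3) = 9.192×10^-4 H.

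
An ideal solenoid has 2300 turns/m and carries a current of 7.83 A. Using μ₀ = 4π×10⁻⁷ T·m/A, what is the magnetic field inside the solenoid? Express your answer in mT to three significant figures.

Inside a long solenoid, B = μ₀nI.
B = (4π×10⁻⁷)(2.300×10^3 m⁻¹)(7.83 A) = 2.263×10^-2 T.

B ≈ 22.6 mT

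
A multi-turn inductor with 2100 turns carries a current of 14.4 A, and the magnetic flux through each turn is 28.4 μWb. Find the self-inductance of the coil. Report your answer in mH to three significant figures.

L ≈ 4.14 mH

Self-inductance is defined by L = NΦ_B/I (flux linkage over current).
L = (2100)(2.840×10^-5 Wb)/(14.4 A) = 4.142×10^-3 H.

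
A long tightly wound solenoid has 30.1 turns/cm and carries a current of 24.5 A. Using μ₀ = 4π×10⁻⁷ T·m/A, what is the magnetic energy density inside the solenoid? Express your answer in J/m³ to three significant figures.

B = μ₀nI = (4π×10⁻⁷)(3.010×10^3)(24.5) = 9.267×10^-2 T.
u = B²/(2μ₀) = (9.267×10^-2)²/(2×4π×10⁻⁷) = 3.417×10^3 J/m³.

u ≈ 3420 J/m³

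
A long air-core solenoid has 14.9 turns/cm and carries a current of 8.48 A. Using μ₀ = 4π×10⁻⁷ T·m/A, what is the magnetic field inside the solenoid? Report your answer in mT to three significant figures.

B ≈ 15.9 mT

Inside a long solenoid, B = μ₀nI.
B = (4π×10⁻⁷)(1.490×10^3 m⁻¹)(8.48 A) = 1.588×10^-2 T.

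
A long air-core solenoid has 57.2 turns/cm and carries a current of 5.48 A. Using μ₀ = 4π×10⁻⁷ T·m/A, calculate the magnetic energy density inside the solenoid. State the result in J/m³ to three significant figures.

u ≈ 617 J/m³

B = μ₀nI = (4π×10⁻⁷)(5.720×10^3)(5.48) = 3.939×10^-2 T.
u = B²/(2μ₀) = (3.939×10^-2)²/(2×4π×10⁻⁷) = 617.4 J/m³.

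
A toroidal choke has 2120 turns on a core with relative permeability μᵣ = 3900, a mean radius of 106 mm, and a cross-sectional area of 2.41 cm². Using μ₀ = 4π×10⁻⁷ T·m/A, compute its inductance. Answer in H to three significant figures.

L ≈ 7.97 H

For a thin toroid, L = μ₀μᵣN²A/(2πR).
L = (4π×10⁻⁷)(3900)(2120)²(2.410×10^-4) / (2π×0.106 m) = 7.97 H.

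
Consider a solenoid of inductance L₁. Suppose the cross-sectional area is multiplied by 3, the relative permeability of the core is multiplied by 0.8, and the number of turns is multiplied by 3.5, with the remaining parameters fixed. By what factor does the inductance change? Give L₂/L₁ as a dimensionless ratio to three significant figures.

L₂/L₁ = 29.4

For a solenoid, L ∝ μᵣN²A/ℓ.
L₂/L₁ = (3) × (0.8) × (3.5)^2 = 29.4.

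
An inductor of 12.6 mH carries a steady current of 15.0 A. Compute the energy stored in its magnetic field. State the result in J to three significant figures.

Stored magnetic energy: U = ½LI².
U = ½(1.260×10^-2 H)(15.0 A)² = 1.417 J.

U ≈ 1.42 J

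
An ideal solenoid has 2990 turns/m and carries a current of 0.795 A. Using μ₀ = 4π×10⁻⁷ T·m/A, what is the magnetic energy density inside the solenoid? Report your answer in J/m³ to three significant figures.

B = μ₀nI = (4π×10⁻⁷)(2.990×10^3)(0.795) = 2.987×10^-3 T.
u = B²/(2μ₀) = (2.987×10^-3)²/(2×4π×10⁻⁷) = 3.55 J/m³.

u ≈ 3.55 J/m³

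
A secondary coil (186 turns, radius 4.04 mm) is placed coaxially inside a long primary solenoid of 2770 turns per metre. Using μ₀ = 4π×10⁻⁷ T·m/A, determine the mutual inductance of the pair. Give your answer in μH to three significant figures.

M ≈ 33.2 μH

The outer solenoid produces a uniform field B₁ = μ₀n₁I₁ across the inner coil,
so the flux linkage is N₂Φ = N₂B₁A₂ = μ₀n₁N₂A₂·I₁, giving M = μ₀n₁N₂A₂.
A₂ = πr² = π(4.040×10^-3 m)² = 5.128×10^-5 m².
M = (4π×10⁻⁷)(2770)(186)(5.128×10^-5) = 3.320×10^-5 H.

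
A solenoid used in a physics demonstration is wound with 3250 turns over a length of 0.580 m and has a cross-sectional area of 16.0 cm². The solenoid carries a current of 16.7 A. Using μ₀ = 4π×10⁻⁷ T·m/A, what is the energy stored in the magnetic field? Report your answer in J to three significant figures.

U ≈ 5.11 J

A = 16.0 cm² = 1.600×10^-3 m².
L = μ₀N²A/ℓ = (4π×10⁻⁷)(3250)²(1.600×10^-3)/(0.58) = 3.662×10^-2 H.
U = ½LI² = ½(3.662×10^-2)(16.7)² = 5.106 J.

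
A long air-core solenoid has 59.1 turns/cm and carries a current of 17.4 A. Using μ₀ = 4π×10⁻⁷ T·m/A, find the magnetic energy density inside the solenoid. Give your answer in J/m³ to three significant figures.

B = μ₀nI = (4π×10⁻⁷)(5.910×10^3)(17.4) = 0.1292 T.
u = B²/(2μ₀) = (0.1292)²/(2×4π×10⁻⁷) = 6.644×10^3 J/m³.

u ≈ 6640 J/m³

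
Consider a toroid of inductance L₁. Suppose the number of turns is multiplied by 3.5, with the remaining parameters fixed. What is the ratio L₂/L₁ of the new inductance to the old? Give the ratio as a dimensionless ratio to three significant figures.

For a toroid, L ∝ μᵣN²A/R.
L₂/L₁ = (3.5)^2 = 12.3.

L₂/L₁ = 12.3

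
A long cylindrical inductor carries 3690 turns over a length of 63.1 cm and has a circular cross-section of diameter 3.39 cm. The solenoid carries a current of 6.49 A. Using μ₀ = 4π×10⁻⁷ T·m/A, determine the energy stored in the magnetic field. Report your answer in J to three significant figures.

U ≈ 0.515 J

A = π(d/2)² = π(1.695×10^-2 m)² = 9.026×10^-4 m².
L = μ₀N²A/ℓ = (4π×10⁻⁷)(3690)²(9.026×10^-4)/(0.631) = 2.447×10^-2 H.
U = ½LI² = ½(2.447×10^-2)(6.49)² = 0.5154 J.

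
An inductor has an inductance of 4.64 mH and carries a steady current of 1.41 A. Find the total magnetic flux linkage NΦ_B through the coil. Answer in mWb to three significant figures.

NΦ_B ≈ 6.54 mWb

From L = NΦ_B/I, the flux linkage is NΦ_B = LI.
NΦ_B = (4.640×10^-3 H)(1.41 A) = 6.542×10^-3 Wb.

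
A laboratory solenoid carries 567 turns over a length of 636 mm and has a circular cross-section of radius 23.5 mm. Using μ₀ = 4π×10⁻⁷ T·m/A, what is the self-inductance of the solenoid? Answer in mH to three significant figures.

L ≈ 1.10 mH

A = πr² = π(2.350×10^-2 m)² = 1.7349×10^-3 m².
For a long solenoid, L = μ₀N²A/ℓ.
L = (4π×10⁻⁷)(567)²(1.7349×10^-3)/(0.636 m) = 1.102×10^-3 H.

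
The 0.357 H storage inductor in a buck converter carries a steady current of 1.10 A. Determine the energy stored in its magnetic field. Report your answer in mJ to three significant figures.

U ≈ 216 mJ

Stored magnetic energy: U = ½LI².
U = ½(0.357 H)(1.10 A)² = 0.216 J.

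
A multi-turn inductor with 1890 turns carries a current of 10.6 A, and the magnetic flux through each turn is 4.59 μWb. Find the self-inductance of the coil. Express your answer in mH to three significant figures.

L ≈ 0.818 mH

Self-inductance is defined by L = NΦ_B/I (flux linkage over current).
L = (1890)(4.590×10^-6 Wb)/(10.6 A) = 8.184×10^-4 H.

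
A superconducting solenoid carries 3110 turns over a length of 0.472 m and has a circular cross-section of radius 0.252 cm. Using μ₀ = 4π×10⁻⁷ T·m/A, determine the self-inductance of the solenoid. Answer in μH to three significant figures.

L ≈ 514 μH

A = πr² = π(2.520×10^-3 m)² = 1.995×10^-5 m².
For a long solenoid, L = μ₀N²A/ℓ.
L = (4π×10⁻⁷)(3110)²(1.995×10^-5)/(0.472 m) = 5.137×10^-4 H.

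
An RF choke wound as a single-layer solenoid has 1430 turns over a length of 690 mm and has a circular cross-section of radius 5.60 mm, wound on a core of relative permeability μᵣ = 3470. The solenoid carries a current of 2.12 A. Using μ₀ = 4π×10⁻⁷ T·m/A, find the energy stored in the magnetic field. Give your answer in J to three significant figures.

U ≈ 2.86 J

A = πr² = π(5.600×10^-3 m)² = 9.852×10^-5 m².
L = μ₀μᵣN²A/ℓ = (4π×10⁻⁷)(3470)(1430)²(9.852×10^-5)/(0.69) = 1.273 H.
U = ½LI² = ½(1.273)(2.12)² = 2.861 J.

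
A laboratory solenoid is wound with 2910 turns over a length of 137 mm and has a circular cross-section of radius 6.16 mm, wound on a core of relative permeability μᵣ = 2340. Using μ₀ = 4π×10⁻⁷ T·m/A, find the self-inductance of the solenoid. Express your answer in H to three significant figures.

A = πr² = π(6.160×10^-3 m)² = 1.192×10^-4 m².
For a long solenoid, L = μ₀μᵣN²A/ℓ.
L = (4π×10⁻⁷)(2340)(2910)²(1.192×10^-4)/(0.137 m) = 21.67 H.

L ≈ 21.7 H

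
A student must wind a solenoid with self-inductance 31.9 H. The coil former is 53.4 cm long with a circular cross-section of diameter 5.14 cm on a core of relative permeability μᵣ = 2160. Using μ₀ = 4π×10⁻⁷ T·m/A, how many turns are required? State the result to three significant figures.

A = π(d/2)² = π(2.570×10^-2 m)² = 2.07499×10^-3 m².
From L = μ₀μᵣN²A/ℓ, N = √(Lℓ / (μ₀μᵣA)).
N = √[(31.9)(0.534) / ((4π×10⁻⁷)(2160)×2.07499×10^-3)] = √(3.024×10^6) ≈ 1739.1.

N ≈ 1740 turns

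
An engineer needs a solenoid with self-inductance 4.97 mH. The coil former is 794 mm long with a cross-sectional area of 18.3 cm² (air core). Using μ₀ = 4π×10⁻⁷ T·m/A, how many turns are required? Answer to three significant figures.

N ≈ 1310 turns

A = 18.3 cm² = 1.830×10^-3 m².
From L = μ₀N²A/ℓ, N = √(Lℓ / (μ₀A)).
N = √[(4.970×10^-3)(0.794) / ((4π×10⁻⁷)×1.830×10^-3)] = √(1.716×10^6) ≈ 1310.0.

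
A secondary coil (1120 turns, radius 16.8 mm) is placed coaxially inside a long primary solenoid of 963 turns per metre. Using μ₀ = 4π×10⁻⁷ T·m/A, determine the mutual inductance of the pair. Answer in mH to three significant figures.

M ≈ 1.20 mH

The outer solenoid produces a uniform field B₁ = μ₀n₁I₁ across the inner coil,
so the flux linkage is N₂Φ = N₂B₁A₂ = μ₀n₁N₂A₂·I₁, giving M = μ₀n₁N₂A₂.
A₂ = πr² = π(1.680×10^-2 m)² = 8.867×10^-4 m².
M = (4π×10⁻⁷)(963)(1120)(8.867×10^-4) = 1.202×10^-3 H.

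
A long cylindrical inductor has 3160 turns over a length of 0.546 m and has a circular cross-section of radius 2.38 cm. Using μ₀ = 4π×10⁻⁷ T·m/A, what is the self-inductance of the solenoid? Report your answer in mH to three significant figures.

A = πr² = π(2.380×10^-2 m)² = 1.780×10^-3 m².
For a long solenoid, L = μ₀N²A/ℓ.
L = (4π×10⁻⁷)(3160)²(1.780×10^-3)/(0.546 m) = 4.090×10^-2 H.

L ≈ 40.9 mH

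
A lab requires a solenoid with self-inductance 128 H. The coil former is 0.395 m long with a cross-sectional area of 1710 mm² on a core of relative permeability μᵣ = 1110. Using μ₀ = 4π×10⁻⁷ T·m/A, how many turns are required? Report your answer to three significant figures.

N ≈ 4600 turns

A = 1710 mm² = 1.710×10^-3 m².
From L = μ₀μᵣN²A/ℓ, N = √(Lℓ / (μ₀μᵣA)).
N = √[(128)(0.395) / ((4π×10⁻⁷)(1110)×1.710×10^-3)] = √(2.120×10^7) ≈ 4604.0.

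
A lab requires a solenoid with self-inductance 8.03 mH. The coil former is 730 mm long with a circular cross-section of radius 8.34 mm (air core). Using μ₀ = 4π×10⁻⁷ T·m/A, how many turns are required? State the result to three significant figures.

A = πr² = π(8.340×10^-3 m)² = 2.185×10^-4 m².
From L = μ₀N²A/ℓ, N = √(Lℓ / (μ₀A)).
N = √[(8.030×10^-3)(0.73) / ((4π×10⁻⁷)×2.185×10^-4)] = √(2.1347×10^7) ≈ 4620.3.

N ≈ 4620 turns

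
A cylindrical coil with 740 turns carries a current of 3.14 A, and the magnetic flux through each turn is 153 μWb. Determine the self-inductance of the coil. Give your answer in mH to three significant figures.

L ≈ 36.1 mH

Self-inductance is defined by L = NΦ_B/I (flux linkage over current).
L = (740)(1.530×10^-4 Wb)/(3.14 A) = 3.606×10^-2 H.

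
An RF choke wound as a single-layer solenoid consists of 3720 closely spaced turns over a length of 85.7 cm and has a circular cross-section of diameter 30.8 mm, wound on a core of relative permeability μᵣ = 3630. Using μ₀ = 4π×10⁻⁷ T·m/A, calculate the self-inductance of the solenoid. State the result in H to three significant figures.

A = π(d/2)² = π(1.540×10^-2 m)² = 7.451×10^-4 m².
For a long solenoid, L = μ₀μᵣN²A/ℓ.
L = (4π×10⁻⁷)(3630)(3720)²(7.451×10^-4)/(0.857 m) = 54.88 H.

L ≈ 54.9 H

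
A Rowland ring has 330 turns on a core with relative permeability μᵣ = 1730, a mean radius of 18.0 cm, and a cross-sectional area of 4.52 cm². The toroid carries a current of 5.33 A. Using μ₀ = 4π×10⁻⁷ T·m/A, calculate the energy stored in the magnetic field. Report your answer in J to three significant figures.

L = μ₀μᵣN²A/(2πR) = (4π×10⁻⁷)(1730)(330)²(4.520×10^-4)/(2π×0.18) = 9.462×10^-2 H.
U = ½LI² = ½(9.462×10^-2)(5.33)² = 1.344 J.

U ≈ 1.34 J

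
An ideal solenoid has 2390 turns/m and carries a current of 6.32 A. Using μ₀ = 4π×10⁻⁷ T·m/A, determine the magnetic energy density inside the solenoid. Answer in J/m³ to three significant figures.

B = μ₀nI = (4π×10⁻⁷)(2.390×10^3)(6.32) = 1.898×10^-2 T.
u = B²/(2μ₀) = (1.898×10^-2)²/(2×4π×10⁻⁷) = 143.4 J/m³.

u ≈ 143 J/m³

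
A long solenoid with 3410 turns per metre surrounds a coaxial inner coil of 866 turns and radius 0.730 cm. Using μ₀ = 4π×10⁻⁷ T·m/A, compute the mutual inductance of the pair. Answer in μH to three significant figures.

M ≈ 621 μH

The outer solenoid produces a uniform field B₁ = μ₀n₁I₁ across the inner coil,
so the flux linkage is N₂Φ = N₂B₁A₂ = μ₀n₁N₂A₂·I₁, giving M = μ₀n₁N₂A₂.
A₂ = πr² = π(7.300×10^-3 m)² = 1.674×10^-4 m².
M = (4π×10⁻⁷)(3410)(866)(1.674×10^-4) = 6.213×10^-4 H.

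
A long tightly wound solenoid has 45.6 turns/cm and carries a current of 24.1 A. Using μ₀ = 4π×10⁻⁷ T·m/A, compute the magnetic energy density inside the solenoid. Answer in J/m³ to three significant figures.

B = μ₀nI = (4π×10⁻⁷)(4.560×10^3)(24.1) = 0.1381 T.
u = B²/(2μ₀) = (0.1381)²/(2×4π×10⁻⁷) = 7.588×10^3 J/m³.

u ≈ 7590 J/m³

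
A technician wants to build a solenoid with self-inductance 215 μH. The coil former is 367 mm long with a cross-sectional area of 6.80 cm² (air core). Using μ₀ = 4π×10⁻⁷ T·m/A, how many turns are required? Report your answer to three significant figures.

A = 6.80 cm² = 6.800×10^-4 m².
From L = μ₀N²A/ℓ, N = √(Lℓ / (μ₀A)).
N = √[(2.150×10^-4)(0.367) / ((4π×10⁻⁷)×6.800×10^-4)] = √(9.234×10^4) ≈ 303.9.

N ≈ 304 turns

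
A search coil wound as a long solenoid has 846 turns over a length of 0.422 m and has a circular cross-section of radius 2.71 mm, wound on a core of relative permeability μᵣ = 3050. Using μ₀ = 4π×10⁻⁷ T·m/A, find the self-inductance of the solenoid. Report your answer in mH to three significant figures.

A = πr² = π(2.710×10^-3 m)² = 2.307×10^-5 m².
For a long solenoid, L = μ₀μᵣN²A/ℓ.
L = (4π×10⁻⁷)(3050)(846)²(2.307×10^-5)/(0.422 m) = 0.15 H.

L ≈ 150 mH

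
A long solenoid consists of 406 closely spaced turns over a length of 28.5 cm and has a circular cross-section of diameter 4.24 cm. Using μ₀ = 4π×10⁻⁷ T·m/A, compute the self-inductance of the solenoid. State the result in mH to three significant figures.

L ≈ 1.03 mH

A = π(d/2)² = π(2.120×10^-2 m)² = 1.412×10^-3 m².
For a long solenoid, L = μ₀N²A/ℓ.
L = (4π×10⁻⁷)(406)²(1.412×10^-3)/(0.285 m) = 1.026×10^-3 H.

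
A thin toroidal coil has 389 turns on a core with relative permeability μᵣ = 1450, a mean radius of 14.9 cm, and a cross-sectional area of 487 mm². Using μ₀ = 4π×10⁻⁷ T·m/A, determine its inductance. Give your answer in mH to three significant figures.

For a thin toroid, L = μ₀μᵣN²A/(2πR).
L = (4π×10⁻⁷)(1450)(389)²(4.870×10^-4) / (2π×0.149 m) = 0.1434 H.

L ≈ 143 mH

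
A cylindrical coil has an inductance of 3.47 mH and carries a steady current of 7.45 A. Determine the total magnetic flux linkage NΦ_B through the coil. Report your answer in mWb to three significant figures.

NΦ_B ≈ 25.9 mWb

From L = NΦ_B/I, the flux linkage is NΦ_B = LI.
NΦ_B = (3.470×10^-3 H)(7.45 A) = 2.585×10^-2 Wb.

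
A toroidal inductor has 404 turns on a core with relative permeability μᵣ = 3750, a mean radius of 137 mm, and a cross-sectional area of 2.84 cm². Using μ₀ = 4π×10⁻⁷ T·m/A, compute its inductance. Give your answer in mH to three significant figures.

L ≈ 254 mH

For a thin toroid, L = μ₀μᵣN²A/(2πR).
L = (4π×10⁻⁷)(3750)(404)²(2.840×10^-4) / (2π×0.137 m) = 0.2538 H.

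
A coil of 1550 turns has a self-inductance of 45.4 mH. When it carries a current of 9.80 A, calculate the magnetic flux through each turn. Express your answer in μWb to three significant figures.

From L = NΦ_B/I, the flux per turn is Φ_B = LI/N.
Φ_B = (4.540×10^-2 H)(9.80 A)/1550 = 2.870×10^-4 Wb.

Φ_B ≈ 287 μWb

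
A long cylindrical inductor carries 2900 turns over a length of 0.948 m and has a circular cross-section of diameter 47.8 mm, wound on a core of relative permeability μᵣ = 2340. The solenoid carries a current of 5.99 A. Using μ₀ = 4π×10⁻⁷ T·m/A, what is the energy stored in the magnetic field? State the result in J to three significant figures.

U ≈ 840 J

A = π(d/2)² = π(2.390×10^-2 m)² = 1.7945×10^-3 m².
L = μ₀μᵣN²A/ℓ = (4π×10⁻⁷)(2340)(2900)²(1.7945×10^-3)/(0.948) = 46.81 H.
U = ½LI² = ½(46.81)(5.99)² = 839.8 J.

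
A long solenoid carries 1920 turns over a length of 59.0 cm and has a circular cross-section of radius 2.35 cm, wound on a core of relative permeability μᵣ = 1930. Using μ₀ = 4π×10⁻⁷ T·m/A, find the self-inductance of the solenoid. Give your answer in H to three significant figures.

A = πr² = π(2.350×10^-2 m)² = 1.7349×10^-3 m².
For a long solenoid, L = μ₀μᵣN²A/ℓ.
L = (4π×10⁻⁷)(1930)(1920)²(1.7349×10^-3)/(0.59 m) = 26.29 H.

L ≈ 26.3 H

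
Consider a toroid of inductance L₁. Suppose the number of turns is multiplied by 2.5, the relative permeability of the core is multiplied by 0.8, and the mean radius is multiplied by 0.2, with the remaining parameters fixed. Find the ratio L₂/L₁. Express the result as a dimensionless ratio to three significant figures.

L₂/L₁ = 25.0

For a toroid, L ∝ μᵣN²A/R.
L₂/L₁ = (2.5)^2 × (0.8) × (0.2)^-1 = 25.0.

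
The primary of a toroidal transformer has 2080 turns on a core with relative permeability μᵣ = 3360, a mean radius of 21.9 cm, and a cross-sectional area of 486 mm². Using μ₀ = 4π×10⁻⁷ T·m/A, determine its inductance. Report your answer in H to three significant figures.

For a thin toroid, L = μ₀μᵣN²A/(2πR).
L = (4π×10⁻⁷)(3360)(2080)²(4.860×10^-4) / (2π×0.219 m) = 6.452 H.

L ≈ 6.45 H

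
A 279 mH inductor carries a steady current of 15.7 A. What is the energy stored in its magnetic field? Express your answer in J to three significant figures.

Stored magnetic energy: U = ½LI².
U = ½(0.279 H)(15.7 A)² = 34.39 J.

U ≈ 34.4 J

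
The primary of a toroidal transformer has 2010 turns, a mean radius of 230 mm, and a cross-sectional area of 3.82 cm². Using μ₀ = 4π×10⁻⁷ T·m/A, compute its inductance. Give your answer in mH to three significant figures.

For a thin toroid, L = μ₀N²A/(2πR).
L = (4π×10⁻⁷)(2010)²(3.820×10^-4) / (2π×0.23 m) = 1.342×10^-3 H.

L ≈ 1.34 mH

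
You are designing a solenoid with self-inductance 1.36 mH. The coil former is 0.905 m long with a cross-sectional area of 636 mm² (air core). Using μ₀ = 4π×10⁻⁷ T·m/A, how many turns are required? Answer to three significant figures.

N ≈ 1240 turns

A = 636 mm² = 6.360×10^-4 m².
From L = μ₀N²A/ℓ, N = √(Lℓ / (μ₀A)).
N = √[(1.360×10^-3)(0.905) / ((4π×10⁻⁷)×6.360×10^-4)] = √(1.540×10^6) ≈ 1241.0.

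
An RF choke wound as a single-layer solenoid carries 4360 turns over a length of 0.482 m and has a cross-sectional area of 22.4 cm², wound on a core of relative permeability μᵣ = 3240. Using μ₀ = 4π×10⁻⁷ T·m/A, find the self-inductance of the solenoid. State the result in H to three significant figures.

A = 22.4 cm² = 2.240×10^-3 m².
For a long solenoid, L = μ₀μᵣN²A/ℓ.
L = (4π×10⁻⁷)(3240)(4360)²(2.240×10^-3)/(0.482 m) = 359.7 H.

L ≈ 360 H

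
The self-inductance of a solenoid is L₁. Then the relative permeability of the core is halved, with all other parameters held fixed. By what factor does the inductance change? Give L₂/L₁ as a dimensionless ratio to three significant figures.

For a solenoid, L ∝ μᵣN²A/ℓ.
L₂/L₁ = (0.5) = 0.500.

L₂/L₁ = 0.500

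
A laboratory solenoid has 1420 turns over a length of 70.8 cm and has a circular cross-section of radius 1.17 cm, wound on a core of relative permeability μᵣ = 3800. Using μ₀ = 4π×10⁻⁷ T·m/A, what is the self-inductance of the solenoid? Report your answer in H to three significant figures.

L ≈ 5.85 H

A = πr² = π(1.170×10^-2 m)² = 4.301×10^-4 m².
For a long solenoid, L = μ₀μᵣN²A/ℓ.
L = (4π×10⁻⁷)(3800)(1420)²(4.301×10^-4)/(0.708 m) = 5.849 H.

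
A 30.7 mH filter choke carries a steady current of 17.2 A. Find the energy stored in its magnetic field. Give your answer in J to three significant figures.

Stored magnetic energy: U = ½LI².
U = ½(3.070×10^-2 H)(17.2 A)² = 4.541 J.

U ≈ 4.54 J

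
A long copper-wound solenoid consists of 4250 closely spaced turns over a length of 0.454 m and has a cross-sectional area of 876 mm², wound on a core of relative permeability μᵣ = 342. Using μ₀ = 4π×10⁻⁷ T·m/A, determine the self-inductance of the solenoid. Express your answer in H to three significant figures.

A = 876 mm² = 8.760×10^-4 m².
For a long solenoid, L = μ₀μᵣN²A/ℓ.
L = (4π×10⁻⁷)(342)(4250)²(8.760×10^-4)/(0.454 m) = 14.98 H.

L ≈ 15.0 H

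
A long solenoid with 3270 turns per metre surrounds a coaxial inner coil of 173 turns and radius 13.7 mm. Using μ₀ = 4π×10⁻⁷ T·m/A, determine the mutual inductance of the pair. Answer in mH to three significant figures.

The outer solenoid produces a uniform field B₁ = μ₀n₁I₁ across the inner coil,
so the flux linkage is N₂Φ = N₂B₁A₂ = μ₀n₁N₂A₂·I₁, giving M = μ₀n₁N₂A₂.
A₂ = πr² = π(1.370×10^-2 m)² = 5.896×10^-4 m².
M = (4π×10⁻⁷)(3270)(173)(5.896×10^-4) = 4.192×10^-4 H.

M ≈ 0.419 mH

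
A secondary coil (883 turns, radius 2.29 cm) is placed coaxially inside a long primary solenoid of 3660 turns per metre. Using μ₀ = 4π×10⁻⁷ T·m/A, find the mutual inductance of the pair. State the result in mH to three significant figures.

The outer solenoid produces a uniform field B₁ = μ₀n₁I₁ across the inner coil,
so the flux linkage is N₂Φ = N₂B₁A₂ = μ₀n₁N₂A₂·I₁, giving M = μ₀n₁N₂A₂.
A₂ = πr² = π(2.290×10^-2 m)² = 1.647×10^-3 m².
M = (4π×10⁻⁷)(3660)(883)(1.647×10^-3) = 6.691×10^-3 H.

M ≈ 6.69 mH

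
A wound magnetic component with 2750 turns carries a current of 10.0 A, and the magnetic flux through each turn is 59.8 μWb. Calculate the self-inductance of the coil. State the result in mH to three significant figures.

Self-inductance is defined by L = NΦ_B/I (flux linkage over current).
L = (2750)(5.980×10^-5 Wb)/(10.0 A) = 1.644×10^-2 H.

L ≈ 16.4 mH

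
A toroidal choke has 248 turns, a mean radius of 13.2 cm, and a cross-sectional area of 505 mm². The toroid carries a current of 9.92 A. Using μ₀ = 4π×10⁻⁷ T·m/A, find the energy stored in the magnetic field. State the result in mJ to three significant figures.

U ≈ 2.32 mJ

L = μ₀N²A/(2πR) = (4π×10⁻⁷)(248)²(5.050×10^-4)/(2π×0.132) = 4.706×10^-5 H.
U = ½LI² = ½(4.706×10^-5)(9.92)² = 2.315×10^-3 J.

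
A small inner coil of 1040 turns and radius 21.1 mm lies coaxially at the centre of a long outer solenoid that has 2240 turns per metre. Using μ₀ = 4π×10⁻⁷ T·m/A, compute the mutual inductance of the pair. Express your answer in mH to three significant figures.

M ≈ 4.09 mH

The outer solenoid produces a uniform field B₁ = μ₀n₁I₁ across the inner coil,
so the flux linkage is N₂Φ = N₂B₁A₂ = μ₀n₁N₂A₂·I₁, giving M = μ₀n₁N₂A₂.
A₂ = πr² = π(2.110×10^-2 m)² = 1.399×10^-3 m².
M = (4π×10⁻⁷)(2240)(1040)(1.399×10^-3) = 4.0945×10^-3 H.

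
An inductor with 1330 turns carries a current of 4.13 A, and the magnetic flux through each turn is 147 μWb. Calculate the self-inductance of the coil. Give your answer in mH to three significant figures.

L ≈ 47.3 mH

Self-inductance is defined by L = NΦ_B/I (flux linkage over current).
L = (1330)(1.470×10^-4 Wb)/(4.13 A) = 4.734×10^-2 H.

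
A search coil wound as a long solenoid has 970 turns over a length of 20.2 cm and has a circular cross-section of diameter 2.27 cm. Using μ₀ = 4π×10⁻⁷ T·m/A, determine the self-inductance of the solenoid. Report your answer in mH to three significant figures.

A = π(d/2)² = π(1.135×10^-2 m)² = 4.047×10^-4 m².
For a long solenoid, L = μ₀N²A/ℓ.
L = (4π×10⁻⁷)(970)²(4.047×10^-4)/(0.202 m) = 2.369×10^-3 H.

L ≈ 2.37 mH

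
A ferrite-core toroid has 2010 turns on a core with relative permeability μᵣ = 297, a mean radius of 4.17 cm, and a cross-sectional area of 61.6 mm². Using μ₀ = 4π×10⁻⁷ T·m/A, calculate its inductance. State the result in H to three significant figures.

L ≈ 0.355 H

For a thin toroid, L = μ₀μᵣN²A/(2πR).
L = (4π×10⁻⁷)(297)(2010)²(6.160×10^-5) / (2π×4.170×10^-2 m) = 0.3545 H.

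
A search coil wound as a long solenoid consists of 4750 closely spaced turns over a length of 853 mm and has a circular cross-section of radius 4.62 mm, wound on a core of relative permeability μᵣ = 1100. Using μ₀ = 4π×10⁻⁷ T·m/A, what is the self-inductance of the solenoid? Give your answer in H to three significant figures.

L ≈ 2.45 H

A = πr² = π(4.620×10^-3 m)² = 6.706×10^-5 m².
For a long solenoid, L = μ₀μᵣN²A/ℓ.
L = (4π×10⁻⁷)(1100)(4750)²(6.706×10^-5)/(0.853 m) = 2.452 H.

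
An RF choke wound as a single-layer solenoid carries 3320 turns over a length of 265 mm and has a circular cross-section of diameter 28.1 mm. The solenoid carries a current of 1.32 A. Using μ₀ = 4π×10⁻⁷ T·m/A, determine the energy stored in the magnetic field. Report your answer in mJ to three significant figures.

U ≈ 28.2 mJ

A = π(d/2)² = π(1.405×10^-2 m)² = 6.202×10^-4 m².
L = μ₀N²A/ℓ = (4π×10⁻⁷)(3320)²(6.202×10^-4)/(0.265) = 3.241×10^-2 H.
U = ½LI² = ½(3.241×10^-2)(1.32)² = 2.824×10^-2 J.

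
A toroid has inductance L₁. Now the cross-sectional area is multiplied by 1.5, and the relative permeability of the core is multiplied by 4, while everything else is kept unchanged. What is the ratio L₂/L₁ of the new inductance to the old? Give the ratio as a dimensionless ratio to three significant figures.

L₂/L₁ = 6.00

For a toroid, L ∝ μᵣN²A/R.
L₂/L₁ = (1.5) × (4) = 6.00.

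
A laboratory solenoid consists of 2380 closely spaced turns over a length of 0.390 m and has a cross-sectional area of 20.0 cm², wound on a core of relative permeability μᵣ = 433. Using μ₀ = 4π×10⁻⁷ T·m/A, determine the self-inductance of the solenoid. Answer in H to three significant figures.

L ≈ 15.8 H

A = 20.0 cm² = 2.000×10^-3 m².
For a long solenoid, L = μ₀μᵣN²A/ℓ.
L = (4π×10⁻⁷)(433)(2380)²(2.000×10^-3)/(0.39 m) = 15.81 H.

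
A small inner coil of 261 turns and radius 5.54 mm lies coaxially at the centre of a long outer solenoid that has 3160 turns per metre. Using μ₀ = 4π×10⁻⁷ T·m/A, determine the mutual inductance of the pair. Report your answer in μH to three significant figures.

M ≈ 99.9 μH

The outer solenoid produces a uniform field B₁ = μ₀n₁I₁ across the inner coil,
so the flux linkage is N₂Φ = N₂B₁A₂ = μ₀n₁N₂A₂·I₁, giving M = μ₀n₁N₂A₂.
A₂ = πr² = π(5.540×10^-3 m)² = 9.642×10^-5 m².
M = (4π×10⁻⁷)(3160)(261)(9.642×10^-5) = 9.993×10^-5 H.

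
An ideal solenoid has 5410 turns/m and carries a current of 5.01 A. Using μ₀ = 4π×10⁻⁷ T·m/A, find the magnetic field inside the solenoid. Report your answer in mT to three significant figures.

Inside a long solenoid, B = μ₀nI.
B = (4π×10⁻⁷)(5.410×10^3 m⁻¹)(5.01 A) = 3.406×10^-2 T.

B ≈ 34.1 mT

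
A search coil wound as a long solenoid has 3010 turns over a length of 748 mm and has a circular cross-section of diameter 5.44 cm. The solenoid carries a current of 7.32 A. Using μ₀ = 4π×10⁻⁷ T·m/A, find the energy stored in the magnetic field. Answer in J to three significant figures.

A = π(d/2)² = π(2.720×10^-2 m)² = 2.324×10^-3 m².
L = μ₀N²A/ℓ = (4π×10⁻⁷)(3010)²(2.324×10^-3)/(0.748) = 3.538×10^-2 H.
U = ½LI² = ½(3.538×10^-2)(7.32)² = 0.9478 J.

U ≈ 0.948 J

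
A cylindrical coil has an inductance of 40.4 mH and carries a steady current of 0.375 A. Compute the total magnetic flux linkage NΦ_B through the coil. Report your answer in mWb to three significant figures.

NΦ_B ≈ 15.2 mWb

From L = NΦ_B/I, the flux linkage is NΦ_B = LI.
NΦ_B = (4.040×10^-2 H)(0.375 A) = 1.515×10^-2 Wb.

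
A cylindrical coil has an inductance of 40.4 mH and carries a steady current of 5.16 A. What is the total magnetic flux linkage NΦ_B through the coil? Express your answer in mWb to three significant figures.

NΦ_B ≈ 208 mWb

From L = NΦ_B/I, the flux linkage is NΦ_B = LI.
NΦ_B = (4.040×10^-2 H)(5.16 A) = 0.20846 Wb.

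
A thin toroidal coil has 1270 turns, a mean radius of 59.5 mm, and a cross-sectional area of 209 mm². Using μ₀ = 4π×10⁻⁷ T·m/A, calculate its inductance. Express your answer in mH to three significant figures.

L ≈ 1.13 mH

For a thin toroid, L = μ₀N²A/(2πR).
L = (4π×10⁻⁷)(1270)²(2.090×10^-4) / (2π×5.950×10^-2 m) = 1.133×10^-3 H.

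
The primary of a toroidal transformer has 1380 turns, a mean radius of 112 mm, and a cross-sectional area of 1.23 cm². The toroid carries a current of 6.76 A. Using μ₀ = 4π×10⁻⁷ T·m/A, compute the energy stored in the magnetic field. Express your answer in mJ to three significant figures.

L = μ₀N²A/(2πR) = (4π×10⁻⁷)(1380)²(1.230×10^-4)/(2π×0.112) = 4.183×10^-4 H.
U = ½LI² = ½(4.183×10^-4)(6.76)² = 9.557×10^-3 J.

U ≈ 9.56 mJ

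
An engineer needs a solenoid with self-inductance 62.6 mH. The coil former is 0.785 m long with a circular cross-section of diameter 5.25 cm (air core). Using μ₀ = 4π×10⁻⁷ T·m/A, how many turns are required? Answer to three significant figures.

A = π(d/2)² = π(2.625×10^-2 m)² = 2.1648×10^-3 m².
From L = μ₀N²A/ℓ, N = √(Lℓ / (μ₀A)).
N = √[(6.260×10^-2)(0.785) / ((4π×10⁻⁷)×2.1648×10^-3)] = √(1.806×10^7) ≈ 4250.2.

N ≈ 4250 turns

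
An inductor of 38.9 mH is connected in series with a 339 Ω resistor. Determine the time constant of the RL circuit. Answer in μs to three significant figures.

τ = L/R = (3.890×10^-2 H)/(339 Ω) = 1.147×10^-4 s.

τ ≈ 115 μs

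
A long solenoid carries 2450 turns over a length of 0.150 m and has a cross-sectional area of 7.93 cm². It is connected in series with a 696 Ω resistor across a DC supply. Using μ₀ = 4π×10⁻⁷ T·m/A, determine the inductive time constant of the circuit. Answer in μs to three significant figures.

τ ≈ 57.3 μs

A = 7.93 cm² = 7.930×10^-4 m².
L = μ₀N²A/ℓ = (4π×10⁻⁷)(2450)²(7.930×10^-4)/(0.15) = 3.988×10^-2 H.
τ = L/R = (3.988×10^-2)/(696) = 5.729×10^-5 s.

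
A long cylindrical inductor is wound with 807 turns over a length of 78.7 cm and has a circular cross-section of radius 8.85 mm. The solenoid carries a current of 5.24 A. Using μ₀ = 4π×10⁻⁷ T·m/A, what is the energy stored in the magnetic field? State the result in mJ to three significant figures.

A = πr² = π(8.850×10^-3 m)² = 2.461×10^-4 m².
L = μ₀N²A/ℓ = (4π×10⁻⁷)(807)²(2.461×10^-4)/(0.787) = 2.559×10^-4 H.
U = ½LI² = ½(2.559×10^-4)(5.24)² = 3.513×10^-3 J.

U ≈ 3.51 mJ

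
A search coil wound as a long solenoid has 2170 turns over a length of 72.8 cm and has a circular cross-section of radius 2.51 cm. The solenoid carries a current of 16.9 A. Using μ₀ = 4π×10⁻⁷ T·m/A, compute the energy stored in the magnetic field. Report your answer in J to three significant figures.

U ≈ 2.30 J

A = πr² = π(2.510×10^-2 m)² = 1.979×10^-3 m².
L = μ₀N²A/ℓ = (4π×10⁻⁷)(2170)²(1.979×10^-3)/(0.728) = 1.609×10^-2 H.
U = ½LI² = ½(1.609×10^-2)(16.9)² = 2.297 J.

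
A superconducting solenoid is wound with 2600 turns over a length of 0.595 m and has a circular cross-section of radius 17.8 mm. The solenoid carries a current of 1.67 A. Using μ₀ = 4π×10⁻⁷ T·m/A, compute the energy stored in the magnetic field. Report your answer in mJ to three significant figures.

A = πr² = π(1.780×10^-2 m)² = 9.954×10^-4 m².
L = μ₀N²A/ℓ = (4π×10⁻⁷)(2600)²(9.954×10^-4)/(0.595) = 1.421×10^-2 H.
U = ½LI² = ½(1.421×10^-2)(1.67)² = 1.982×10^-2 J.

U ≈ 19.8 mJ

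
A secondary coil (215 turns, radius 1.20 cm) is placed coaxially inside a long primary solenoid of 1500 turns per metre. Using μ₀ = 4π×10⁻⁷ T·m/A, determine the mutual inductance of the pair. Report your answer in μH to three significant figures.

M ≈ 183 μH

The outer solenoid produces a uniform field B₁ = μ₀n₁I₁ across the inner coil,
so the flux linkage is N₂Φ = N₂B₁A₂ = μ₀n₁N₂A₂·I₁, giving M = μ₀n₁N₂A₂.
A₂ = πr² = π(1.200×10^-2 m)² = 4.524×10^-4 m².
M = (4π×10⁻⁷)(1500)(215)(4.524×10^-4) = 1.833×10^-4 H.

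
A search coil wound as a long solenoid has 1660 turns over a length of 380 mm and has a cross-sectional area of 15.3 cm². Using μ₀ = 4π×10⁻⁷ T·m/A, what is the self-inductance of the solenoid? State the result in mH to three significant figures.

A = 15.3 cm² = 1.530×10^-3 m².
For a long solenoid, L = μ₀N²A/ℓ.
L = (4π×10⁻⁷)(1660)²(1.530×10^-3)/(0.38 m) = 1.394×10^-2 H.

L ≈ 13.9 mH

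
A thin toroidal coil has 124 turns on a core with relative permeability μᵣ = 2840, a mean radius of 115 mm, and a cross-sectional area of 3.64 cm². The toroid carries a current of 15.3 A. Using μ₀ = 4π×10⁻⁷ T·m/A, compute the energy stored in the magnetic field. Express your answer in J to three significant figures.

L = μ₀μᵣN²A/(2πR) = (4π×10⁻⁷)(2840)(124)²(3.640×10^-4)/(2π×0.115) = 2.764×10^-2 H.
U = ½LI² = ½(2.764×10^-2)(15.3)² = 3.236 J.

U ≈ 3.24 J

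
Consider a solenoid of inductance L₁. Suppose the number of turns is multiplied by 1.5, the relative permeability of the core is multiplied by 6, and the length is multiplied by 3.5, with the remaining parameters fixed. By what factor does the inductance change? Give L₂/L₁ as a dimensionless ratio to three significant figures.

L₂/L₁ = 3.86

For a solenoid, L ∝ μᵣN²A/ℓ.
L₂/L₁ = (1.5)^2 × (6) × (3.5)^-1 = 3.86.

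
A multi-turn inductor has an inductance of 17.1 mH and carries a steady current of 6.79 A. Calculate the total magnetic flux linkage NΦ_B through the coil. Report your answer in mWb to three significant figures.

From L = NΦ_B/I, the flux linkage is NΦ_B = LI.
NΦ_B = (1.710×10^-2 H)(6.79 A) = 0.1161 Wb.

NΦ_B ≈ 116 mWb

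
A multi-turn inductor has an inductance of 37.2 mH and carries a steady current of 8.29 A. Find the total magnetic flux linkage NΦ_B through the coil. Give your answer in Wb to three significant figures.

NΦ_B ≈ 0.308 Wb

From L = NΦ_B/I, the flux linkage is NΦ_B = LI.
NΦ_B = (3.720×10^-2 H)(8.29 A) = 0.3084 Wb.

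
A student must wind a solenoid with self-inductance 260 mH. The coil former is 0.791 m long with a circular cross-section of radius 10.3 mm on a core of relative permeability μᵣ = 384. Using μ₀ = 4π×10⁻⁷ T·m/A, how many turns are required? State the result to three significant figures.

A = πr² = π(1.030×10^-2 m)² = 3.333×10^-4 m².
From L = μ₀μᵣN²A/ℓ, N = √(Lℓ / (μ₀μᵣA)).
N = √[(0.26)(0.791) / ((4π×10⁻⁷)(384)×3.333×10^-4)] = √(1.279×10^6) ≈ 1130.8.

N ≈ 1130 turns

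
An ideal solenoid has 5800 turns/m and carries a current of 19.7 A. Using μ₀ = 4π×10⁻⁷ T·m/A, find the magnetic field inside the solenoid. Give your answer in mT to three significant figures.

Inside a long solenoid, B = μ₀nI.
B = (4π×10⁻⁷)(5.800×10^3 m⁻¹)(19.7 A) = 0.1436 T.

B ≈ 144 mT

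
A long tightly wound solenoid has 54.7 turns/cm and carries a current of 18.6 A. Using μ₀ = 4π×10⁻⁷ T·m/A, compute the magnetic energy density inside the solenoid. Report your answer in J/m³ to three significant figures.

B = μ₀nI = (4π×10⁻⁷)(5.470×10^3)(18.6) = 0.1279 T.
u = B²/(2μ₀) = (0.1279)²/(2×4π×10⁻⁷) = 6.504×10^3 J/m³.

u ≈ 6500 J/m³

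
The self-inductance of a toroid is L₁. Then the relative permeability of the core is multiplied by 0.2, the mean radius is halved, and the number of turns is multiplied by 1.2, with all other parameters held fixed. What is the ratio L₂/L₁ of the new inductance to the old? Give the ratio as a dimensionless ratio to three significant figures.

For a toroid, L ∝ μᵣN²A/R.
L₂/L₁ = (0.2) × (0.5)^-1 × (1.2)^2 = 0.576.

L₂/L₁ = 0.576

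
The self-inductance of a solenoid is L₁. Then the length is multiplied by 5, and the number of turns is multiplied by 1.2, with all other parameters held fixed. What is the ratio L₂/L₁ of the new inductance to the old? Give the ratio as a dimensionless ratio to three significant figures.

For a solenoid, L ∝ μᵣN²A/ℓ.
L₂/L₁ = (5)^-1 × (1.2)^2 = 0.288.

L₂/L₁ = 0.288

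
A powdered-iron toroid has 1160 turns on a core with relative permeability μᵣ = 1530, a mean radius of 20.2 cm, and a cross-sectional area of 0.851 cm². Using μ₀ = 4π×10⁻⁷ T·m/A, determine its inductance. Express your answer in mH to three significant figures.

L ≈ 173 mH

For a thin toroid, L = μ₀μᵣN²A/(2πR).
L = (4π×10⁻⁷)(1530)(1160)²(8.510×10^-5) / (2π×0.202 m) = 0.17347 H.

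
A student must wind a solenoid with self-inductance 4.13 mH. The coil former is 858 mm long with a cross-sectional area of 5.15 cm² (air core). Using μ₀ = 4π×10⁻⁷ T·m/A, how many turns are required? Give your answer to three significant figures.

A = 5.15 cm² = 5.150×10^-4 m².
From L = μ₀N²A/ℓ, N = √(Lℓ / (μ₀A)).
N = √[(4.130×10^-3)(0.858) / ((4π×10⁻⁷)×5.150×10^-4)] = √(5.475×10^6) ≈ 2340.0.

N ≈ 2340 turns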